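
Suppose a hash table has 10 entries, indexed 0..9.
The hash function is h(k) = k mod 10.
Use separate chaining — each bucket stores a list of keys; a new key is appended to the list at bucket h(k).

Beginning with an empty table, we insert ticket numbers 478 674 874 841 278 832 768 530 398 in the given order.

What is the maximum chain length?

478 → bucket 8
674 → bucket 4
874 → bucket 4 (collision)
841 → bucket 1
278 → bucket 8 (collision)
832 → bucket 2
768 → bucket 8 (collision)
530 → bucket 0
398 → bucket 8 (collision)
Final buckets:
0: 530
1: 841
2: 832
3: ∅
4: 674 -> 874
5: ∅
6: ∅
7: ∅
8: 478 -> 278 -> 768 -> 398
9: ∅

4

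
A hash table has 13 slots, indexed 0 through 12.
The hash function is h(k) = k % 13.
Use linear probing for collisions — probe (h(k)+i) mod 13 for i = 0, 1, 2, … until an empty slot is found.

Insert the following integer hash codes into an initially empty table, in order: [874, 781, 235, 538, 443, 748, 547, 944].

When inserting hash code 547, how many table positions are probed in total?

6

874 hashes to 3; slot 3 is free -> place at 3.
781 hashes to 1; slot 1 is free -> place at 1.
235 hashes to 1; 1 taken -> place at 2.
538 hashes to 5; slot 5 is free -> place at 5.
443 hashes to 1; 1,2,3 taken -> place at 4.
748 hashes to 7; slot 7 is free -> place at 7.
547 hashes to 1; 1,2,3,4,5 taken -> place at 6.
944 hashes to 8; slot 8 is free -> place at 8.
Table: [—, 781, 235, 874, 443, 538, 547, 748, 944, —, —, —, —]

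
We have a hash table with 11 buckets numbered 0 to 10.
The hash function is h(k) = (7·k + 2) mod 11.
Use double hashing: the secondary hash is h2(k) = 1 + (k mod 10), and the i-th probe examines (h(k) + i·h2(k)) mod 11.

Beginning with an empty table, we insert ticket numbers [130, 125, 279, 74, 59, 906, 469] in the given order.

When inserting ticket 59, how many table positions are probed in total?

Insert 130: h=10, slot 10 empty → index 10.
Insert 125: h=8, slot 8 empty → index 8.
Insert 279: h=8, h2=10, slot 8 occupied → index 7.
Insert 74: h=3, slot 3 empty → index 3.
Insert 59: h=8, h2=10, slots 8,7 occupied → index 6.
Insert 906: h=8, h2=7, slot 8 occupied → index 4.
Insert 469: h=7, h2=10, slots 7,6 occupied → index 5.
Table: [_, _, _, 74, 906, 469, 59, 279, 125, _, 130]

3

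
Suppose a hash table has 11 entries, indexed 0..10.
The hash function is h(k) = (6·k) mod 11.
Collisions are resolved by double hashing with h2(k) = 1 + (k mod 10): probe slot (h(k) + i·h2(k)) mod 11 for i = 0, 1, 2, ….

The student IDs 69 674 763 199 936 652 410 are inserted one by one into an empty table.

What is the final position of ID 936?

69: h=7 → slot 7
674: h=7, h2=5, probe 7,1 → slot 1
763: h=2 → slot 2
199: h=6 → slot 6
936: h=6, h2=7, probe 6,2,9 → slot 9
652: h=7, h2=3, probe 7,10 → slot 10
410: h=7, h2=1, probe 7,8 → slot 8
Table: [_, 674, 763, _, _, _, 199, 69, 410, 936, 652]

9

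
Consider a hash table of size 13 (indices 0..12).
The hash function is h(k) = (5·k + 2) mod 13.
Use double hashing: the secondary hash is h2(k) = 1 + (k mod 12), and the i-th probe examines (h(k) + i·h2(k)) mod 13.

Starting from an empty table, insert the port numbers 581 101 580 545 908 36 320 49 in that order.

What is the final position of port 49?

581 hashes to 8; slot 8 is free → place at 8.
101 hashes to 0; slot 0 is free → place at 0.
580 hashes to 3; slot 3 is free → place at 3.
545 hashes to 10; slot 10 is free → place at 10.
908 hashes to 5; slot 5 is free → place at 5.
36 hashes to 0, h2=1; 0 taken → place at 1.
320 hashes to 3, h2=9; 3 taken → place at 12.
49 hashes to 0, h2=2; 0 taken → place at 2.
Table: [101, 36, 49, 580, -, 908, -, -, 581, -, 545, -, 320]

2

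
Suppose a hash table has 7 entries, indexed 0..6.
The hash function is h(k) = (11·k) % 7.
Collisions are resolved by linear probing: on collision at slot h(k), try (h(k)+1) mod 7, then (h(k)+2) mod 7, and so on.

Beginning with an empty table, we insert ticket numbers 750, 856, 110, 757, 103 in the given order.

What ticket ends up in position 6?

750: h=4 -> slot 4
856: h=1 -> slot 1
110: h=6 -> slot 6
757: h=4, probe 4,5 -> slot 5
103: h=6, probe 6,0 -> slot 0
Table: [103, 856, ∅, ∅, 750, 757, 110]

110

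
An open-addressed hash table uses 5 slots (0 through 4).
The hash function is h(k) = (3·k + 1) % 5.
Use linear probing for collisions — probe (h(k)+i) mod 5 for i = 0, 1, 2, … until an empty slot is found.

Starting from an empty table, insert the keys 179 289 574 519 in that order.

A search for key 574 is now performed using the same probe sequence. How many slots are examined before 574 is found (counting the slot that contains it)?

179 hashes to 3; slot 3 is free -> place at 3.
289 hashes to 3; 3 taken -> place at 4.
574 hashes to 3; 3,4 taken -> place at 0.
519 hashes to 3; 3,4,0 taken -> place at 1.
Table: [574, 519, ∅, 179, 289]
Lookup 574: h=3, probe 3,4,0 → found at 0.

3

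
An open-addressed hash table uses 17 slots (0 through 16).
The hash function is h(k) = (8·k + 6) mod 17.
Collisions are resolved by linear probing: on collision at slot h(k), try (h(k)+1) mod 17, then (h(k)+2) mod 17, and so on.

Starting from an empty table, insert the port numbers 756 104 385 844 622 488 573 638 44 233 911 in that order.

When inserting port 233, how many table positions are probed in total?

7

756: h=2 → slot 2
104: h=5 → slot 5
385: h=9 → slot 9
844: h=9, probe 9,10 → slot 10
622: h=1 → slot 1
488: h=0 → slot 0
573: h=0, probe 0,1,2,3 → slot 3
638: h=10, probe 10,11 → slot 11
44: h=1, probe 1,2,3,4 → slot 4
233: h=0, probe 0,1,2,3,4,5,6 → slot 6
911: h=1, probe 1,2,3,4,5,6,7 → slot 7
Table: [488, 622, 756, 573, 44, 104, 233, 911, -, 385, 844, 638, -, -, -, -, -]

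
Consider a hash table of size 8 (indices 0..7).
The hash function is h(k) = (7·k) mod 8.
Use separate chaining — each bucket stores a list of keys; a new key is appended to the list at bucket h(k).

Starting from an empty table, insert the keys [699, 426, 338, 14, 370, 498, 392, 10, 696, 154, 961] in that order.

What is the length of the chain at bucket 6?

699 → bucket 5
426 → bucket 6
338 → bucket 6 (collision)
14 → bucket 2
370 → bucket 6 (collision)
498 → bucket 6 (collision)
392 → bucket 0
10 → bucket 6 (collision)
696 → bucket 0 (collision)
154 → bucket 6 (collision)
961 → bucket 7
Final buckets:
0: 392 -> 696
1: ∅
2: 14
3: ∅
4: ∅
5: 699
6: 426 -> 338 -> 370 -> 498 -> 10 -> 154
7: 961

6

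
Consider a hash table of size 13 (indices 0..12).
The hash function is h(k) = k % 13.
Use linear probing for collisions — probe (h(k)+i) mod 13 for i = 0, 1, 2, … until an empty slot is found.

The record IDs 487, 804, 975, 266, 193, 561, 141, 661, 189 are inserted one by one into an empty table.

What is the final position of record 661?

3

Insert 487: h=6, slot 6 empty -> index 6.
Insert 804: h=11, slot 11 empty -> index 11.
Insert 975: h=0, slot 0 empty -> index 0.
Insert 266: h=6, slot 6 occupied -> index 7.
Insert 193: h=11, slot 11 occupied -> index 12.
Insert 561: h=2, slot 2 empty -> index 2.
Insert 141: h=11, slots 11,12,0 occupied -> index 1.
Insert 661: h=11, slots 11,12,0,1,2 occupied -> index 3.
Insert 189: h=7, slot 7 occupied -> index 8.
Table: [975, 141, 561, 661, _, _, 487, 266, 189, _, _, 804, 193]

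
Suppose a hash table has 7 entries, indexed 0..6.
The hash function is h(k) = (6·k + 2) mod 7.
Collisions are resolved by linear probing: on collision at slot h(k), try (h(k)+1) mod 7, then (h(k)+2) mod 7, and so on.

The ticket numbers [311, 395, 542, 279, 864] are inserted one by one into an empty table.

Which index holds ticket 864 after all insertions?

Insert 311: h=6, slot 6 empty => index 6.
Insert 395: h=6, slot 6 occupied => index 0.
Insert 542: h=6, slots 6,0 occupied => index 1.
Insert 279: h=3, slot 3 empty => index 3.
Insert 864: h=6, slots 6,0,1 occupied => index 2.
Table: [395, 542, 864, 279, —, —, 311]

2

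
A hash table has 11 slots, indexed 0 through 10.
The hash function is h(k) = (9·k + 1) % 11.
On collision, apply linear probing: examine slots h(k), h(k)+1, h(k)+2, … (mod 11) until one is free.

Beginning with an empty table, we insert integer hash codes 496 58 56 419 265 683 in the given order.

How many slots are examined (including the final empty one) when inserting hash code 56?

2

496: h=10 → slot 10
58: h=6 → slot 6
56: h=10, probe 10,0 → slot 0
419: h=10, probe 10,0,1 → slot 1
265: h=10, probe 10,0,1,2 → slot 2
683: h=10, probe 10,0,1,2,3 → slot 3
Table: [56, 419, 265, 683, ∅, ∅, 58, ∅, ∅, ∅, 496]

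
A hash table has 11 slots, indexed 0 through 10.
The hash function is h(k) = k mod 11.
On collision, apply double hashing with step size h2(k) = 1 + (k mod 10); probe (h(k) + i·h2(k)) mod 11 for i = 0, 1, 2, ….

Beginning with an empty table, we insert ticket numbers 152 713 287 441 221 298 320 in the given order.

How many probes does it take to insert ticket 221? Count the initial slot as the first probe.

3

152: h=9 → slot 9
713: h=9, h2=4, probe 9,2 → slot 2
287: h=1 → slot 1
441: h=1, h2=2, probe 1,3 → slot 3
221: h=1, h2=2, probe 1,3,5 → slot 5
298: h=1, h2=9, probe 1,10 → slot 10
320: h=1, h2=1, probe 1,2,3,4 → slot 4
Table: [∅, 287, 713, 441, 320, 221, ∅, ∅, ∅, 152, 298]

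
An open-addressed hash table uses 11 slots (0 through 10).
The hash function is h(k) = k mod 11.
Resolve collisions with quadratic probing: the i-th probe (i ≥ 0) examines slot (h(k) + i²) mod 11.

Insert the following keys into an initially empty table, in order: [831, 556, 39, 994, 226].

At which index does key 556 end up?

7

831: h=6 => slot 6
556: h=6, probe 6,7 => slot 7
39: h=6, probe 6,7,10 => slot 10
994: h=4 => slot 4
226: h=6, probe 6,7,10,4,0 => slot 0
Table: [226, -, -, -, 994, -, 831, 556, -, -, 39]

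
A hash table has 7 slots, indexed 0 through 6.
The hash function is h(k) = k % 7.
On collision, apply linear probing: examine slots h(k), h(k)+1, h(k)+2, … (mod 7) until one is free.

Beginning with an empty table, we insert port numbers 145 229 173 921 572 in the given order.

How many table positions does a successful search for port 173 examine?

3

Insert 145: h=5, slot 5 empty -> index 5.
Insert 229: h=5, slot 5 occupied -> index 6.
Insert 173: h=5, slots 5,6 occupied -> index 0.
Insert 921: h=4, slot 4 empty -> index 4.
Insert 572: h=5, slots 5,6,0 occupied -> index 1.
Table: [173, 572, ∅, ∅, 921, 145, 229]
Lookup 173: h=5, probe 5,6,0 → found at 0.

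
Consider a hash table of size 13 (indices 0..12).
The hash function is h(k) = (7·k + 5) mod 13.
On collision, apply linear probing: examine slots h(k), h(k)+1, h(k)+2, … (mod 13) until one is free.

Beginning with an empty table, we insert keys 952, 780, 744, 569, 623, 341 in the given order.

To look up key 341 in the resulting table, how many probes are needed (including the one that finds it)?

3

Insert 952: h=0, slot 0 empty -> index 0.
Insert 780: h=5, slot 5 empty -> index 5.
Insert 744: h=0, slot 0 occupied -> index 1.
Insert 569: h=10, slot 10 empty -> index 10.
Insert 623: h=11, slot 11 empty -> index 11.
Insert 341: h=0, slots 0,1 occupied -> index 2.
Table: [952, 744, 341, —, —, 780, —, —, —, —, 569, 623, —]
Lookup 341: h=0, probe 0,1,2 → found at 2.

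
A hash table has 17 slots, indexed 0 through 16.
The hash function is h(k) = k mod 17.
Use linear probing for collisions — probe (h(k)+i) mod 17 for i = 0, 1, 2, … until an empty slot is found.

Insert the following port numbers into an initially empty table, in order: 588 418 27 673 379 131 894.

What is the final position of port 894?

15

588: h=10 => slot 10
418: h=10, probe 10,11 => slot 11
27: h=10, probe 10,11,12 => slot 12
673: h=10, probe 10,11,12,13 => slot 13
379: h=5 => slot 5
131: h=12, probe 12,13,14 => slot 14
894: h=10, probe 10,11,12,13,14,15 => slot 15
Table: [_, _, _, _, _, 379, _, _, _, _, 588, 418, 27, 673, 131, 894, _]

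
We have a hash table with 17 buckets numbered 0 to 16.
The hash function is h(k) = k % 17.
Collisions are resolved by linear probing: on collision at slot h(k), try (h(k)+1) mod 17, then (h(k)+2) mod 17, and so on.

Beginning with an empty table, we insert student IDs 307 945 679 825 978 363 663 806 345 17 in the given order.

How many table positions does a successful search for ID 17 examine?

Insert 307: h=1, slot 1 empty → index 1.
Insert 945: h=10, slot 10 empty → index 10.
Insert 679: h=16, slot 16 empty → index 16.
Insert 825: h=9, slot 9 empty → index 9.
Insert 978: h=9, slots 9,10 occupied → index 11.
Insert 363: h=6, slot 6 empty → index 6.
Insert 663: h=0, slot 0 empty → index 0.
Insert 806: h=7, slot 7 empty → index 7.
Insert 345: h=5, slot 5 empty → index 5.
Insert 17: h=0, slots 0,1 occupied → index 2.
Table: [663, 307, 17, -, -, 345, 363, 806, -, 825, 945, 978, -, -, -, -, 679]
Lookup 17: h=0, probe 0,1,2 → found at 2.

3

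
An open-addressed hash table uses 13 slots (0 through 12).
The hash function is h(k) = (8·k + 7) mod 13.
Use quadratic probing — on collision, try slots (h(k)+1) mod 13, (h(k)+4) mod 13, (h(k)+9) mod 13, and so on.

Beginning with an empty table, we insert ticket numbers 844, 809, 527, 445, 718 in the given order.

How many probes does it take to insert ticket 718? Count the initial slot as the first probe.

844 hashes to 12; slot 12 is free → place at 12.
809 hashes to 5; slot 5 is free → place at 5.
527 hashes to 11; slot 11 is free → place at 11.
445 hashes to 5; 5 taken → place at 6.
718 hashes to 5; 5,6 taken → place at 9.
Table: [—, —, —, —, —, 809, 445, —, —, 718, —, 527, 844]

3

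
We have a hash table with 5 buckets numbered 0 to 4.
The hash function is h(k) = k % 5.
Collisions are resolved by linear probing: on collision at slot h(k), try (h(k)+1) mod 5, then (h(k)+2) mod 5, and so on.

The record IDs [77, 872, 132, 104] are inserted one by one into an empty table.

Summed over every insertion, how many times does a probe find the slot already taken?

77 hashes to 2; slot 2 is free => place at 2.
872 hashes to 2; 2 taken => place at 3.
132 hashes to 2; 2,3 taken => place at 4.
104 hashes to 4; 4 taken => place at 0.
Table: [104, -, 77, 872, 132]

4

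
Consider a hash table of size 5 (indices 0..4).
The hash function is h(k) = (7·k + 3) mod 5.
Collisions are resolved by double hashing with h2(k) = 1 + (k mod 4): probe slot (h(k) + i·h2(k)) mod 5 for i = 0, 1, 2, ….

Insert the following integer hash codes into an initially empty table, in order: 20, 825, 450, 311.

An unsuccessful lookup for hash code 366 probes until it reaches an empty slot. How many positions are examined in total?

20: h=3 → slot 3
825: h=3, h2=2, probe 3,0 → slot 0
450: h=3, h2=3, probe 3,1 → slot 1
311: h=0, h2=4, probe 0,4 → slot 4
Table: [825, 450, _, 20, 311]
Lookup 366: h=0, h2=3, probe 0,3,1,4,2 → slot 2 empty, not found.

5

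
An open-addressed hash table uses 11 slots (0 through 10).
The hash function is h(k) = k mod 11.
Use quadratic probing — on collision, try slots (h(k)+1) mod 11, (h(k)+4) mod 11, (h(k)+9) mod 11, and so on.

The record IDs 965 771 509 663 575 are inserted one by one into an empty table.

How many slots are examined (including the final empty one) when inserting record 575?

3

965 hashes to 8; slot 8 is free -> place at 8.
771 hashes to 1; slot 1 is free -> place at 1.
509 hashes to 3; slot 3 is free -> place at 3.
663 hashes to 3; 3 taken -> place at 4.
575 hashes to 3; 3,4 taken -> place at 7.
Table: [., 771, ., 509, 663, ., ., 575, 965, ., .]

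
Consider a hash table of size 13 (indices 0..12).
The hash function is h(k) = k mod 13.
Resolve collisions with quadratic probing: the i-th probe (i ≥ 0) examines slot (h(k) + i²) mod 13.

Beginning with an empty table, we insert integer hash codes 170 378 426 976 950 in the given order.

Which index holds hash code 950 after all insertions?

4

170: h=1 → slot 1
378: h=1, probe 1,2 → slot 2
426: h=10 → slot 10
976: h=1, probe 1,2,5 → slot 5
950: h=1, probe 1,2,5,10,4 → slot 4
Table: [., 170, 378, ., 950, 976, ., ., ., ., 426, ., .]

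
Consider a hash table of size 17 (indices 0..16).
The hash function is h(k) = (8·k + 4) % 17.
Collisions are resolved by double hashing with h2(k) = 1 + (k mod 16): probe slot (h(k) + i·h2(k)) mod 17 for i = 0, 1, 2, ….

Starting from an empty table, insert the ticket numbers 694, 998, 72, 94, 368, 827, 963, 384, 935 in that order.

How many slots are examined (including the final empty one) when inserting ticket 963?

694 hashes to 14; slot 14 is free → place at 14.
998 hashes to 15; slot 15 is free → place at 15.
72 hashes to 2; slot 2 is free → place at 2.
94 hashes to 8; slot 8 is free → place at 8.
368 hashes to 7; slot 7 is free → place at 7.
827 hashes to 7, h2=12; 7,2,14 taken → place at 9.
963 hashes to 7, h2=4; 7 taken → place at 11.
384 hashes to 16; slot 16 is free → place at 16.
935 hashes to 4; slot 4 is free → place at 4.
Table: [∅, ∅, 72, ∅, 935, ∅, ∅, 368, 94, 827, ∅, 963, ∅, ∅, 694, 998, 384]

2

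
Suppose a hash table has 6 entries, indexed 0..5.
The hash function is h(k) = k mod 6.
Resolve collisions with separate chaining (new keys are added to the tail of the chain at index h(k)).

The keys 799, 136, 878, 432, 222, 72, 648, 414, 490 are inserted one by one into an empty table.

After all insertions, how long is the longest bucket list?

5

799 -> bucket 1
136 -> bucket 4
878 -> bucket 2
432 -> bucket 0
222 -> bucket 0 (collision)
72 -> bucket 0 (collision)
648 -> bucket 0 (collision)
414 -> bucket 0 (collision)
490 -> bucket 4 (collision)
Final buckets:
0: 432 -> 222 -> 72 -> 648 -> 414
1: 799
2: 878
3: -
4: 136 -> 490
5: -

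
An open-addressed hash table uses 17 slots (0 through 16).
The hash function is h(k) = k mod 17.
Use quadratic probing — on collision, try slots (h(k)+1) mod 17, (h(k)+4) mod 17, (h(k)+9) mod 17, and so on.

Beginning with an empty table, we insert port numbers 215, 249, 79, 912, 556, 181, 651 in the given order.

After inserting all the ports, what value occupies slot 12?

249

Insert 215: h=11, slot 11 empty => index 11.
Insert 249: h=11, slot 11 occupied => index 12.
Insert 79: h=11, slots 11,12 occupied => index 15.
Insert 912: h=11, slots 11,12,15 occupied => index 3.
Insert 556: h=12, slot 12 occupied => index 13.
Insert 181: h=11, slots 11,12,15,3 occupied => index 10.
Insert 651: h=5, slot 5 empty => index 5.
Table: [-, -, -, 912, -, 651, -, -, -, -, 181, 215, 249, 556, -, 79, -]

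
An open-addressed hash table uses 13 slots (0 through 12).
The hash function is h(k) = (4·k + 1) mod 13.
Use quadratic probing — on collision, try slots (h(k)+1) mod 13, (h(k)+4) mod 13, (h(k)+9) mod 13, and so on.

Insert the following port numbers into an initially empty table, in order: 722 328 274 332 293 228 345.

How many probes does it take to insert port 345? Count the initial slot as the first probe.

5

Insert 722: h=3, slot 3 empty => index 3.
Insert 328: h=0, slot 0 empty => index 0.
Insert 274: h=5, slot 5 empty => index 5.
Insert 332: h=3, slot 3 occupied => index 4.
Insert 293: h=3, slots 3,4 occupied => index 7.
Insert 228: h=3, slots 3,4,7 occupied => index 12.
Insert 345: h=3, slots 3,4,7,12 occupied => index 6.
Table: [328, ∅, ∅, 722, 332, 274, 345, 293, ∅, ∅, ∅, ∅, 228]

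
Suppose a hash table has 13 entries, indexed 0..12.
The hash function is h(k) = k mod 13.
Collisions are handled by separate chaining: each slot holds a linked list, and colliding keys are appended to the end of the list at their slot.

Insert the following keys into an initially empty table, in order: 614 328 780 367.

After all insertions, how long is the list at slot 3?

614 -> bucket 3
328 -> bucket 3 (collision)
780 -> bucket 0
367 -> bucket 3 (collision)
Final buckets:
0: 780
1: .
2: .
3: 614 -> 328 -> 367
4: .
5: .
6: .
7: .
8: .
9: .
10: .
11: .
12: .

3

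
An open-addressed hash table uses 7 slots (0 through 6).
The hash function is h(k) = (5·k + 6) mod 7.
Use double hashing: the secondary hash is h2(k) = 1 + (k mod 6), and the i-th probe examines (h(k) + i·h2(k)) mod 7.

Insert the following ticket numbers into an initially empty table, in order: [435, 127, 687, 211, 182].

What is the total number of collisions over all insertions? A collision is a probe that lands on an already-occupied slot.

Insert 435: h=4, slot 4 empty -> index 4.
Insert 127: h=4, h2=2, slot 4 occupied -> index 6.
Insert 687: h=4, h2=4, slot 4 occupied -> index 1.
Insert 211: h=4, h2=2, slots 4,6,1 occupied -> index 3.
Insert 182: h=6, h2=3, slot 6 occupied -> index 2.
Table: [_, 687, 182, 211, 435, _, 127]

6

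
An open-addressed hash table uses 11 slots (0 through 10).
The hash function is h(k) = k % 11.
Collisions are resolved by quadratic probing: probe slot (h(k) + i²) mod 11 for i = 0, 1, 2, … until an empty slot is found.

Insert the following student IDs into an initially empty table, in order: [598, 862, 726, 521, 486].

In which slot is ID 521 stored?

8

Insert 598: h=4, slot 4 empty => index 4.
Insert 862: h=4, slot 4 occupied => index 5.
Insert 726: h=0, slot 0 empty => index 0.
Insert 521: h=4, slots 4,5 occupied => index 8.
Insert 486: h=2, slot 2 empty => index 2.
Table: [726, —, 486, —, 598, 862, —, —, 521, —, —]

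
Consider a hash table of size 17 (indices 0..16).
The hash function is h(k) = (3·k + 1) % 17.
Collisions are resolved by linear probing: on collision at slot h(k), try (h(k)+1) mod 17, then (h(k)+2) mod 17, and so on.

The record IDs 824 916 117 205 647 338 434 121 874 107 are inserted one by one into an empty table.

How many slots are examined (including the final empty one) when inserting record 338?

824 hashes to 8; slot 8 is free → place at 8.
916 hashes to 12; slot 12 is free → place at 12.
117 hashes to 12; 12 taken → place at 13.
205 hashes to 4; slot 4 is free → place at 4.
647 hashes to 4; 4 taken → place at 5.
338 hashes to 12; 12,13 taken → place at 14.
434 hashes to 11; slot 11 is free → place at 11.
121 hashes to 7; slot 7 is free → place at 7.
874 hashes to 5; 5 taken → place at 6.
107 hashes to 16; slot 16 is free → place at 16.
Table: [∅, ∅, ∅, ∅, 205, 647, 874, 121, 824, ∅, ∅, 434, 916, 117, 338, ∅, 107]

3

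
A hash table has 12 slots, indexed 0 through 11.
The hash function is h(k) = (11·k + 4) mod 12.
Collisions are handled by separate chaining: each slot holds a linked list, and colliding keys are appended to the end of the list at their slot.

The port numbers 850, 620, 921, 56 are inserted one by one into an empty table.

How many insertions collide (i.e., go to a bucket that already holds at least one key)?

1

850 -> bucket 6
620 -> bucket 8
921 -> bucket 7
56 -> bucket 8 (collision)
Final buckets:
0: .
1: .
2: .
3: .
4: .
5: .
6: 850
7: 921
8: 620 -> 56
9: .
10: .
11: .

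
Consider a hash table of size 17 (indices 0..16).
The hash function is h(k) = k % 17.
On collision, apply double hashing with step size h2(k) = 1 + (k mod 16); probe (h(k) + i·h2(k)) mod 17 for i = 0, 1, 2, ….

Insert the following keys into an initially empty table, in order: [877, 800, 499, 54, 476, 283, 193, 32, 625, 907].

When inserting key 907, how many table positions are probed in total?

Insert 877: h=10, slot 10 empty => index 10.
Insert 800: h=1, slot 1 empty => index 1.
Insert 499: h=6, slot 6 empty => index 6.
Insert 54: h=3, slot 3 empty => index 3.
Insert 476: h=0, slot 0 empty => index 0.
Insert 283: h=11, slot 11 empty => index 11.
Insert 193: h=6, h2=2, slot 6 occupied => index 8.
Insert 32: h=15, slot 15 empty => index 15.
Insert 625: h=13, slot 13 empty => index 13.
Insert 907: h=6, h2=12, slots 6,1,13,8,3,15,10 occupied => index 5.
Table: [476, 800, -, 54, -, 907, 499, -, 193, -, 877, 283, -, 625, -, 32, -]

8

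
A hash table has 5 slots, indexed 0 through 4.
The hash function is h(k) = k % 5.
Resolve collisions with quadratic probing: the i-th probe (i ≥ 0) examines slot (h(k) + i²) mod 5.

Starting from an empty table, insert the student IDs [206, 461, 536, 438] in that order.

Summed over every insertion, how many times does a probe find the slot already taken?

3

Insert 206: h=1, slot 1 empty → index 1.
Insert 461: h=1, slot 1 occupied → index 2.
Insert 536: h=1, slots 1,2 occupied → index 0.
Insert 438: h=3, slot 3 empty → index 3.
Table: [536, 206, 461, 438, —]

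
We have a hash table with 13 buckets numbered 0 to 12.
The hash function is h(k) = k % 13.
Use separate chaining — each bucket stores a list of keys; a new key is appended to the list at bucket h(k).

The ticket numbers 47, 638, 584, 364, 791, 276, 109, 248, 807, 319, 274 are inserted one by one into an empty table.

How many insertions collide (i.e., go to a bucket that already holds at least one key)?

3

Insert 47: h=8, bucket 8 empty → new chain.
Insert 638: h=1, bucket 1 empty → new chain.
Insert 584: h=12, bucket 12 empty → new chain.
Insert 364: h=0, bucket 0 empty → new chain.
Insert 791: h=11, bucket 11 empty → new chain.
Insert 276: h=3, bucket 3 empty → new chain.
Insert 109: h=5, bucket 5 empty → new chain.
Insert 248: h=1, bucket 1 nonempty → append to chain.
Insert 807: h=1, bucket 1 nonempty → append to chain.
Insert 319: h=7, bucket 7 empty → new chain.
Insert 274: h=1, bucket 1 nonempty → append to chain.
Final buckets:
0: 364
1: 638 -> 248 -> 807 -> 274
2: .
3: 276
4: .
5: 109
6: .
7: 319
8: 47
9: .
10: .
11: 791
12: 584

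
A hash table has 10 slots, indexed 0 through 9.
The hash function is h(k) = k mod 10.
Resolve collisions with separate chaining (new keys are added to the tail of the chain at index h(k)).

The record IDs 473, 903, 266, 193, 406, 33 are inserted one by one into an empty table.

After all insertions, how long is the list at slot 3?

4

473 -> bucket 3
903 -> bucket 3 (collision)
266 -> bucket 6
193 -> bucket 3 (collision)
406 -> bucket 6 (collision)
33 -> bucket 3 (collision)
Final buckets:
0: ∅
1: ∅
2: ∅
3: 473 -> 903 -> 193 -> 33
4: ∅
5: ∅
6: 266 -> 406
7: ∅
8: ∅
9: ∅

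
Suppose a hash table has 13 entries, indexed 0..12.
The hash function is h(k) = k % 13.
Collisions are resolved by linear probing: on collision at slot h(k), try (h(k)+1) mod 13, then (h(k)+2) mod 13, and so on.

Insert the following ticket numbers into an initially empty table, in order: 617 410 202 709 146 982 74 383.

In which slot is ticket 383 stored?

617 hashes to 6; slot 6 is free → place at 6.
410 hashes to 7; slot 7 is free → place at 7.
202 hashes to 7; 7 taken → place at 8.
709 hashes to 7; 7,8 taken → place at 9.
146 hashes to 3; slot 3 is free → place at 3.
982 hashes to 7; 7,8,9 taken → place at 10.
74 hashes to 9; 9,10 taken → place at 11.
383 hashes to 6; 6,7,8,9,10,11 taken → place at 12.
Table: [_, _, _, 146, _, _, 617, 410, 202, 709, 982, 74, 383]

12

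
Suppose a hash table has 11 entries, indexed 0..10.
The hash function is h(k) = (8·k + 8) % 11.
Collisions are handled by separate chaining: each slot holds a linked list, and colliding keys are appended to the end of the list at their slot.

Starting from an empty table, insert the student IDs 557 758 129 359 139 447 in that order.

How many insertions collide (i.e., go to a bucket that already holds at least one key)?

3

557 -> bucket 9
758 -> bucket 0
129 -> bucket 6
359 -> bucket 9 (collision)
139 -> bucket 9 (collision)
447 -> bucket 9 (collision)
Final buckets:
0: 758
1: —
2: —
3: —
4: —
5: —
6: 129
7: —
8: —
9: 557 -> 359 -> 139 -> 447
10: —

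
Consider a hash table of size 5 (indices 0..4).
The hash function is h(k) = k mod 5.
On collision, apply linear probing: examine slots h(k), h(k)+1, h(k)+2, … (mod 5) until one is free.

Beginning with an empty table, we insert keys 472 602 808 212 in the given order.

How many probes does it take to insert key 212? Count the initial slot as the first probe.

472: h=2 => slot 2
602: h=2, probe 2,3 => slot 3
808: h=3, probe 3,4 => slot 4
212: h=2, probe 2,3,4,0 => slot 0
Table: [212, —, 472, 602, 808]

4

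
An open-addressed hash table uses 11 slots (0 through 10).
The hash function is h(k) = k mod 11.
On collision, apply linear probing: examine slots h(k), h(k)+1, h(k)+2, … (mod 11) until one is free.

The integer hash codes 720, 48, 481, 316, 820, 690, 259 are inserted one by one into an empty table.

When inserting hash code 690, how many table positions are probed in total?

720: h=5 => slot 5
48: h=4 => slot 4
481: h=8 => slot 8
316: h=8, probe 8,9 => slot 9
820: h=6 => slot 6
690: h=8, probe 8,9,10 => slot 10
259: h=6, probe 6,7 => slot 7
Table: [∅, ∅, ∅, ∅, 48, 720, 820, 259, 481, 316, 690]

3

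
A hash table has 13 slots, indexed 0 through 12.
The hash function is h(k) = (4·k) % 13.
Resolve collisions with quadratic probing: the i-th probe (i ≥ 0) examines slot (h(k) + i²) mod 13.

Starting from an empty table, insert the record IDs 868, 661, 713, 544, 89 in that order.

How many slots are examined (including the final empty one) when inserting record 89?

Insert 868: h=1, slot 1 empty => index 1.
Insert 661: h=5, slot 5 empty => index 5.
Insert 713: h=5, slot 5 occupied => index 6.
Insert 544: h=5, slots 5,6 occupied => index 9.
Insert 89: h=5, slots 5,6,9,1 occupied => index 8.
Table: [∅, 868, ∅, ∅, ∅, 661, 713, ∅, 89, 544, ∅, ∅, ∅]

5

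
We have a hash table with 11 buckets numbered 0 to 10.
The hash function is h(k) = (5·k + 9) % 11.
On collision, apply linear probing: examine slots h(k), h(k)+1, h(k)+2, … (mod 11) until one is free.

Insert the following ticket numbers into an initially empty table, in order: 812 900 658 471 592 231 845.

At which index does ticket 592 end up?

3

812: h=10 -> slot 10
900: h=10, probe 10,0 -> slot 0
658: h=10, probe 10,0,1 -> slot 1
471: h=10, probe 10,0,1,2 -> slot 2
592: h=10, probe 10,0,1,2,3 -> slot 3
231: h=9 -> slot 9
845: h=10, probe 10,0,1,2,3,4 -> slot 4
Table: [900, 658, 471, 592, 845, _, _, _, _, 231, 812]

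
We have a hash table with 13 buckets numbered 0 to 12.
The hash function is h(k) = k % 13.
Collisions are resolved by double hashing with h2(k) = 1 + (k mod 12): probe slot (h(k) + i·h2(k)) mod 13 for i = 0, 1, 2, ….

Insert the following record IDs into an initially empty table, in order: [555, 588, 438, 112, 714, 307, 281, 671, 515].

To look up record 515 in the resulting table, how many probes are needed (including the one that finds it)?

555 hashes to 9; slot 9 is free -> place at 9.
588 hashes to 3; slot 3 is free -> place at 3.
438 hashes to 9, h2=7; 9,3 taken -> place at 10.
112 hashes to 8; slot 8 is free -> place at 8.
714 hashes to 12; slot 12 is free -> place at 12.
307 hashes to 8, h2=8; 8,3 taken -> place at 11.
281 hashes to 8, h2=6; 8 taken -> place at 1.
671 hashes to 8, h2=12; 8 taken -> place at 7.
515 hashes to 8, h2=12; 8,7 taken -> place at 6.
Table: [_, 281, _, 588, _, _, 515, 671, 112, 555, 438, 307, 714]
Lookup 515: h=8, h2=12, probe 8,7,6 → found at 6.

3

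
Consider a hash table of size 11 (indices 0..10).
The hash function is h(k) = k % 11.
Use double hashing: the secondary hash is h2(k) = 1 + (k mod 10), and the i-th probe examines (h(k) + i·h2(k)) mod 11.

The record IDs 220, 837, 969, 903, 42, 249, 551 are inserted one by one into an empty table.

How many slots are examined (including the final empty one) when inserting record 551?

Insert 220: h=0, slot 0 empty -> index 0.
Insert 837: h=1, slot 1 empty -> index 1.
Insert 969: h=1, h2=10, slots 1,0 occupied -> index 10.
Insert 903: h=1, h2=4, slot 1 occupied -> index 5.
Insert 42: h=9, slot 9 empty -> index 9.
Insert 249: h=7, slot 7 empty -> index 7.
Insert 551: h=1, h2=2, slot 1 occupied -> index 3.
Table: [220, 837, ∅, 551, ∅, 903, ∅, 249, ∅, 42, 969]

2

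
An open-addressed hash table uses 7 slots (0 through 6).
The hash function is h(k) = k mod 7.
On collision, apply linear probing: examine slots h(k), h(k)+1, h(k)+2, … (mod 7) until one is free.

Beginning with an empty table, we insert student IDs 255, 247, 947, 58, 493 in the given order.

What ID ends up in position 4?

255: h=3 -> slot 3
247: h=2 -> slot 2
947: h=2, probe 2,3,4 -> slot 4
58: h=2, probe 2,3,4,5 -> slot 5
493: h=3, probe 3,4,5,6 -> slot 6
Table: [., ., 247, 255, 947, 58, 493]

947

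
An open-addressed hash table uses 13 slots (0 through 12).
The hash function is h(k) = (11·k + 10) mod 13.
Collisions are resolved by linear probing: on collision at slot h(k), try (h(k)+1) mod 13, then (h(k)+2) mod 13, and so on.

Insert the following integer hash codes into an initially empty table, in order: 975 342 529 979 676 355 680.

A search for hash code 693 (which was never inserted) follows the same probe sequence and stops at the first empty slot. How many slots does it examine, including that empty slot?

6

975 hashes to 10; slot 10 is free -> place at 10.
342 hashes to 2; slot 2 is free -> place at 2.
529 hashes to 5; slot 5 is free -> place at 5.
979 hashes to 2; 2 taken -> place at 3.
676 hashes to 10; 10 taken -> place at 11.
355 hashes to 2; 2,3 taken -> place at 4.
680 hashes to 2; 2,3,4,5 taken -> place at 6.
Table: [-, -, 342, 979, 355, 529, 680, -, -, -, 975, 676, -]
Lookup 693: h=2, probe 2,3,4,5,6,7 → slot 7 empty, not found.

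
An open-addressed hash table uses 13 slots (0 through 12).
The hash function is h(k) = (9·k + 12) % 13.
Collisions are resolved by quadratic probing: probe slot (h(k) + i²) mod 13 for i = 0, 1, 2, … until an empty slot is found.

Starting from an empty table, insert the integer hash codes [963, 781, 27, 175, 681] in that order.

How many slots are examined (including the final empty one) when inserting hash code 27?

3

963 hashes to 8; slot 8 is free -> place at 8.
781 hashes to 8; 8 taken -> place at 9.
27 hashes to 8; 8,9 taken -> place at 12.
175 hashes to 1; slot 1 is free -> place at 1.
681 hashes to 5; slot 5 is free -> place at 5.
Table: [_, 175, _, _, _, 681, _, _, 963, 781, _, _, 27]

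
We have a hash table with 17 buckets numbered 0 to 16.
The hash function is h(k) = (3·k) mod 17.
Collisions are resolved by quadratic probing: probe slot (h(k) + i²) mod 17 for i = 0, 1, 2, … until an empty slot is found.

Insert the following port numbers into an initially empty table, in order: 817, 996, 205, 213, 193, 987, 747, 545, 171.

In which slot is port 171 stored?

817: h=3 -> slot 3
996: h=13 -> slot 13
205: h=3, probe 3,4 -> slot 4
213: h=10 -> slot 10
193: h=1 -> slot 1
987: h=3, probe 3,4,7 -> slot 7
747: h=14 -> slot 14
545: h=3, probe 3,4,7,12 -> slot 12
171: h=3, probe 3,4,7,12,2 -> slot 2
Table: [., 193, 171, 817, 205, ., ., 987, ., ., 213, ., 545, 996, 747, ., .]

2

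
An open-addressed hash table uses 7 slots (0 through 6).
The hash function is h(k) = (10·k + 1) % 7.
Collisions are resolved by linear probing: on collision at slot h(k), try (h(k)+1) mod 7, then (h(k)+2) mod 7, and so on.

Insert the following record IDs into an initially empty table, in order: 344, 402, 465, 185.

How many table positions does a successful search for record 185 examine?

4

344 hashes to 4; slot 4 is free -> place at 4.
402 hashes to 3; slot 3 is free -> place at 3.
465 hashes to 3; 3,4 taken -> place at 5.
185 hashes to 3; 3,4,5 taken -> place at 6.
Table: [., ., ., 402, 344, 465, 185]
Lookup 185: h=3, probe 3,4,5,6 → found at 6.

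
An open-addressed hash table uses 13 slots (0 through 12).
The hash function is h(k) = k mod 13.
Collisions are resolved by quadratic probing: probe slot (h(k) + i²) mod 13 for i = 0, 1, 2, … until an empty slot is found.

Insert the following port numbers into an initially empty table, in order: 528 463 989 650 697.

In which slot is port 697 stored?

528 hashes to 8; slot 8 is free -> place at 8.
463 hashes to 8; 8 taken -> place at 9.
989 hashes to 1; slot 1 is free -> place at 1.
650 hashes to 0; slot 0 is free -> place at 0.
697 hashes to 8; 8,9 taken -> place at 12.
Table: [650, 989, -, -, -, -, -, -, 528, 463, -, -, 697]

12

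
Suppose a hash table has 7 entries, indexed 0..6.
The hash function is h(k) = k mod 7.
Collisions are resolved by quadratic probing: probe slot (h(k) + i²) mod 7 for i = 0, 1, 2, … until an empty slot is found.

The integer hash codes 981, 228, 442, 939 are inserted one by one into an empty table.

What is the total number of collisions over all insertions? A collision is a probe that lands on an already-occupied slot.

3

Insert 981: h=1, slot 1 empty => index 1.
Insert 228: h=4, slot 4 empty => index 4.
Insert 442: h=1, slot 1 occupied => index 2.
Insert 939: h=1, slots 1,2 occupied => index 5.
Table: [—, 981, 442, —, 228, 939, —]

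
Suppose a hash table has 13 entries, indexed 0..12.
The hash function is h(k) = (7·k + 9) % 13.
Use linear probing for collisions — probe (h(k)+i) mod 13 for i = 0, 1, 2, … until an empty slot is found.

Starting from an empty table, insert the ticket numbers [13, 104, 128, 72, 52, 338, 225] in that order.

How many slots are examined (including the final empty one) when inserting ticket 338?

13 hashes to 9; slot 9 is free -> place at 9.
104 hashes to 9; 9 taken -> place at 10.
128 hashes to 8; slot 8 is free -> place at 8.
72 hashes to 6; slot 6 is free -> place at 6.
52 hashes to 9; 9,10 taken -> place at 11.
338 hashes to 9; 9,10,11 taken -> place at 12.
225 hashes to 11; 11,12 taken -> place at 0.
Table: [225, -, -, -, -, -, 72, -, 128, 13, 104, 52, 338]

4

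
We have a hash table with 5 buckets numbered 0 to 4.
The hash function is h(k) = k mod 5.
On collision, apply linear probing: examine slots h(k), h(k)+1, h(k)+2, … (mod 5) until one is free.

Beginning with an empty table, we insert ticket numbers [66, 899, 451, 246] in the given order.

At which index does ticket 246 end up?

Insert 66: h=1, slot 1 empty => index 1.
Insert 899: h=4, slot 4 empty => index 4.
Insert 451: h=1, slot 1 occupied => index 2.
Insert 246: h=1, slots 1,2 occupied => index 3.
Table: [., 66, 451, 246, 899]

3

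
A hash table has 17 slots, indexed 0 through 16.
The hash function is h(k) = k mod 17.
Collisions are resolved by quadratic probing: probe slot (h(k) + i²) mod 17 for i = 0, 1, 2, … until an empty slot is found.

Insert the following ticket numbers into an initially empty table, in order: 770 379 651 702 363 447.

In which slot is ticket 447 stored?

4

Insert 770: h=5, slot 5 empty => index 5.
Insert 379: h=5, slot 5 occupied => index 6.
Insert 651: h=5, slots 5,6 occupied => index 9.
Insert 702: h=5, slots 5,6,9 occupied => index 14.
Insert 363: h=6, slot 6 occupied => index 7.
Insert 447: h=5, slots 5,6,9,14 occupied => index 4.
Table: [-, -, -, -, 447, 770, 379, 363, -, 651, -, -, -, -, 702, -, -]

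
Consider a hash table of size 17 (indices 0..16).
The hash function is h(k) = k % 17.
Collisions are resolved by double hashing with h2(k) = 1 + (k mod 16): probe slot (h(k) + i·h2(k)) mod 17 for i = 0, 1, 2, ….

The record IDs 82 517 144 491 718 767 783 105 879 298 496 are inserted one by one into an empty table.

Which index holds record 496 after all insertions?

5

82: h=14 -> slot 14
517: h=7 -> slot 7
144: h=8 -> slot 8
491: h=15 -> slot 15
718: h=4 -> slot 4
767: h=2 -> slot 2
783: h=1 -> slot 1
105: h=3 -> slot 3
879: h=12 -> slot 12
298: h=9 -> slot 9
496: h=3, h2=1, probe 3,4,5 -> slot 5
Table: [_, 783, 767, 105, 718, 496, _, 517, 144, 298, _, _, 879, _, 82, 491, _]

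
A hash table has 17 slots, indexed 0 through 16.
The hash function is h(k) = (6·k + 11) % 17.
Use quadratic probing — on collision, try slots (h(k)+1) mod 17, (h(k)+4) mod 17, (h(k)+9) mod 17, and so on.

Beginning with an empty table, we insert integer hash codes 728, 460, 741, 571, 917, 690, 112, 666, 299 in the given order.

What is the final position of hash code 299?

728: h=10 -> slot 10
460: h=0 -> slot 0
741: h=3 -> slot 3
571: h=3, probe 3,4 -> slot 4
917: h=5 -> slot 5
690: h=3, probe 3,4,7 -> slot 7
112: h=3, probe 3,4,7,12 -> slot 12
666: h=12, probe 12,13 -> slot 13
299: h=3, probe 3,4,7,12,2 -> slot 2
Table: [460, -, 299, 741, 571, 917, -, 690, -, -, 728, -, 112, 666, -, -, -]

2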